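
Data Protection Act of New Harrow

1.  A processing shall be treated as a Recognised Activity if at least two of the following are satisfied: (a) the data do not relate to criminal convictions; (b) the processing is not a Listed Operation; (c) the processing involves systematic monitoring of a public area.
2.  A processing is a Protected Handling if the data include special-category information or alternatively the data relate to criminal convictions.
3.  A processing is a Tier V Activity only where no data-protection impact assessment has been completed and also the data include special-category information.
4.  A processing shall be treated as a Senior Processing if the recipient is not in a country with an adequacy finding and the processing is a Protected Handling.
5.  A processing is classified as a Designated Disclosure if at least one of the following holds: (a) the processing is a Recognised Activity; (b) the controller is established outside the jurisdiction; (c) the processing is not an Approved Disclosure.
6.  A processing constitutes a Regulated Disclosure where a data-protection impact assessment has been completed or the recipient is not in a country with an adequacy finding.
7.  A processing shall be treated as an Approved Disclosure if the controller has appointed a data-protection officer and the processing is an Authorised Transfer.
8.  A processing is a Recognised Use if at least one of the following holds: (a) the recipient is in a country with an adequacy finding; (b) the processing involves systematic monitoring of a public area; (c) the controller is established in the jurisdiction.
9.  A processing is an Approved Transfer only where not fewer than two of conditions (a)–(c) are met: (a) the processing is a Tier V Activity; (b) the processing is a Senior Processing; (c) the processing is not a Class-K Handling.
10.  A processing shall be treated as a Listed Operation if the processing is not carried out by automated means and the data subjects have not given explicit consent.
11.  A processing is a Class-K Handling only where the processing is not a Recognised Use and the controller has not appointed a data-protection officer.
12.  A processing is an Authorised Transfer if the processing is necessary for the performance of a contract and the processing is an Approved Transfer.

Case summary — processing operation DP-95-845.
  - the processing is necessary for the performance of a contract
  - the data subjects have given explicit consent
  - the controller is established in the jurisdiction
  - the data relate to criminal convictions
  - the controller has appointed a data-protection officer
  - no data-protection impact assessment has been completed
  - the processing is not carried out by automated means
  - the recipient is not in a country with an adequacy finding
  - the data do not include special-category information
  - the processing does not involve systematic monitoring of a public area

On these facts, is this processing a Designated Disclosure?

paragraph 10 — Listed Operation: [the processing is not carried out by automated means? yes] AND [the data subjects have not given explicit consent? no] → not satisfied.
paragraph 1 — Recognised Activity: the data do not relate to criminal convictions? no; not a Listed Operation (paragraph 10)? yes; the processing involves systematic monitoring of a public area? no — 1 of 3 hold (need ≥2) → not satisfied.
paragraph 3 — Tier V Activity: [no data-protection impact assessment has been completed? yes] AND [the data include special-category information? no] → not satisfied.
paragraph 2 — Protected Handling: [the data include special-category information? no] OR [the data relate to criminal convictions? yes] → satisfied.
paragraph 4 — Senior Processing: [the recipient is not in a country with an adequacy finding? yes] AND [Protected Handling (paragraph 2)? yes] → satisfied.
paragraph 8 — Recognised Use: [the recipient is in a country with an adequacy finding? no] OR [the processing involves systematic monitoring of a public area? no] OR [the controller is established in the jurisdiction? yes] → satisfied.
paragraph 11 — Class-K Handling: [not a Recognised Use (paragraph 8)? no] AND [the controller has not appointed a data-protection officer? no] → not satisfied.
paragraph 9 — Approved Transfer: Tier V Activity (paragraph 3)? no; Senior Processing (paragraph 4)? yes; not a Class-K Handling (paragraph 11)? yes — 2 of 3 hold (need ≥2) → satisfied.
paragraph 12 — Authorised Transfer: [the processing is necessary for the performance of a contract? yes] AND [Approved Transfer (paragraph 9)? yes] → satisfied.
paragraph 7 — Approved Disclosure: [the controller has appointed a data-protection officer? yes] AND [Authorised Transfer (paragraph 12)? yes] → satisfied.
paragraph 5 — Designated Disclosure: [Recognised Activity (paragraph 1)? no] OR [the controller is established outside the jurisdiction? no] OR [not an Approved Disclosure (paragraph 7)? no] → not satisfied.

No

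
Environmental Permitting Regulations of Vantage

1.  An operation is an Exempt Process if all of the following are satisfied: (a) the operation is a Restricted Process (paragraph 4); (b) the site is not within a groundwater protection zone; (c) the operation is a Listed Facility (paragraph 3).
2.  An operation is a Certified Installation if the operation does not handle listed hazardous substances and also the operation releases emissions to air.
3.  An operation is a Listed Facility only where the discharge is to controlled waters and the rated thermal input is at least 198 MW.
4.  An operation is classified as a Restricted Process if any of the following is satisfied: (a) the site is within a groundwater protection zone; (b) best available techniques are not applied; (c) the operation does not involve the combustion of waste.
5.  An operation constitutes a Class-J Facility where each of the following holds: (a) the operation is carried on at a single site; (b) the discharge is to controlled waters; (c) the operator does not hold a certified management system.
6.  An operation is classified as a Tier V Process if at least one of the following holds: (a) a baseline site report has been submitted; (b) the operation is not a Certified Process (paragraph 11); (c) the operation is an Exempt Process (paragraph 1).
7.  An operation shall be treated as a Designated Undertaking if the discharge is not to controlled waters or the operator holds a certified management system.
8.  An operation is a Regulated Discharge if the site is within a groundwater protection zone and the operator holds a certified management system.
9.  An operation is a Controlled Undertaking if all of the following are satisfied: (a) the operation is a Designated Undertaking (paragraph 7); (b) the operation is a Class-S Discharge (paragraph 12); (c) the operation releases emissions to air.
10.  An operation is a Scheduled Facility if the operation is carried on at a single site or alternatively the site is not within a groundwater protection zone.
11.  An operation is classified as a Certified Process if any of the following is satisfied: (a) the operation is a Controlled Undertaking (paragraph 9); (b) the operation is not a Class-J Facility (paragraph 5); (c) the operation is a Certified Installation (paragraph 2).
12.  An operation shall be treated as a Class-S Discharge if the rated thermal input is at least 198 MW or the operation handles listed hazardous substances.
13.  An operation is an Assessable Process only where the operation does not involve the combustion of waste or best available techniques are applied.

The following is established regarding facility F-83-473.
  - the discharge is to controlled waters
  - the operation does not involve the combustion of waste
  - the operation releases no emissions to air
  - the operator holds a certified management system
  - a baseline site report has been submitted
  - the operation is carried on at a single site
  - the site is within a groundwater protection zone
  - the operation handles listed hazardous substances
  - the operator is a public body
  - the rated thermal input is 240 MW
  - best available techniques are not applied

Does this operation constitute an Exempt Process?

No

Under paragraph 4: the site is within a groundwater protection zone? yes; or best available techniques are not applied? yes; or the operation does not involve the combustion of waste? yes. So the operation is a Restricted Process.
Under paragraph 3: the discharge is to controlled waters? yes; and rated thermal input: 240 MW ≥ 198 MW? yes. So the operation is a Listed Facility.
Under paragraph 1: Restricted Process (paragraph 4)? yes; and the site is not within a groundwater protection zone? no; and Listed Facility (paragraph 3)? yes. So the operation is not an Exempt Process.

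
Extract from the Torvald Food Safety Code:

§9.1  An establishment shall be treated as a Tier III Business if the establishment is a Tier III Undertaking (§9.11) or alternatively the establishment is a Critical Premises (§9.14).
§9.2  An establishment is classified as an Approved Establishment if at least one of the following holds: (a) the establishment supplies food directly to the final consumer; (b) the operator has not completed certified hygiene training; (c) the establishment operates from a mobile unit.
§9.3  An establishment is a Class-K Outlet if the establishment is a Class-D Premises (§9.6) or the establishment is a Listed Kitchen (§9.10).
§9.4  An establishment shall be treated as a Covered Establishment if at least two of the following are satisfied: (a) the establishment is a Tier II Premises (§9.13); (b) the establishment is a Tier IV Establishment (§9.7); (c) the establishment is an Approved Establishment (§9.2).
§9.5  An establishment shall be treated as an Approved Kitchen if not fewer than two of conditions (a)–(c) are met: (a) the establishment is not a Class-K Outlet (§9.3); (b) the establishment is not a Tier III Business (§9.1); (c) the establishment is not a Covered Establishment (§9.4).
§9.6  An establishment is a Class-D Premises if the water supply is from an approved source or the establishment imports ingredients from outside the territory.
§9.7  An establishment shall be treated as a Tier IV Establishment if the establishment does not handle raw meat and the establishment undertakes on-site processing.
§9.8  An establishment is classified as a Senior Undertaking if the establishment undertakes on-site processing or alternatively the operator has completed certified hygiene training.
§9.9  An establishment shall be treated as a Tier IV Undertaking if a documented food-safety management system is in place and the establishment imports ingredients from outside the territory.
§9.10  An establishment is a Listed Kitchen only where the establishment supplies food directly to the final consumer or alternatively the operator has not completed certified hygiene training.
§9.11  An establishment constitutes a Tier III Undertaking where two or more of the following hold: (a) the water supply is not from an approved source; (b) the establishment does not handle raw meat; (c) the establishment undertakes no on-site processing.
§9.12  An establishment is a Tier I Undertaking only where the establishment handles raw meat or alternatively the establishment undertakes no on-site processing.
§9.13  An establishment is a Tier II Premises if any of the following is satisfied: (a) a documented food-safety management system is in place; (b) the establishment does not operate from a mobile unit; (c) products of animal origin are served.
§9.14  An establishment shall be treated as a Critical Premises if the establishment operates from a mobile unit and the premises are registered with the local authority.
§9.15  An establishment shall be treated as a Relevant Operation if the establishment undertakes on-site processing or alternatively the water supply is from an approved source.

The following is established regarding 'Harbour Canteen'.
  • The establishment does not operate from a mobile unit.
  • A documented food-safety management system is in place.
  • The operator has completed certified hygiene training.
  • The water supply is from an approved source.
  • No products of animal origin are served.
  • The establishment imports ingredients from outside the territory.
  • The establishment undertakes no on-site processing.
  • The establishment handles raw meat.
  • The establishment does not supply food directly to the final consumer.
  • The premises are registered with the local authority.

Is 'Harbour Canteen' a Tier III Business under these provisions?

§9.11 — Tier III Undertaking: the water supply is not from an approved source? no; the establishment does not handle raw meat? no; the establishment undertakes no on-site processing? yes — 1 of 3 hold (need ≥2) → not satisfied.
§9.14 — Critical Premises: [the establishment operates from a mobile unit? no] AND [the premises are registered with the local authority? yes] → not satisfied.
§9.1 — Tier III Business: [Tier III Undertaking (§9.11)? no] OR [Critical Premises (§9.14)? no] → not satisfied.

No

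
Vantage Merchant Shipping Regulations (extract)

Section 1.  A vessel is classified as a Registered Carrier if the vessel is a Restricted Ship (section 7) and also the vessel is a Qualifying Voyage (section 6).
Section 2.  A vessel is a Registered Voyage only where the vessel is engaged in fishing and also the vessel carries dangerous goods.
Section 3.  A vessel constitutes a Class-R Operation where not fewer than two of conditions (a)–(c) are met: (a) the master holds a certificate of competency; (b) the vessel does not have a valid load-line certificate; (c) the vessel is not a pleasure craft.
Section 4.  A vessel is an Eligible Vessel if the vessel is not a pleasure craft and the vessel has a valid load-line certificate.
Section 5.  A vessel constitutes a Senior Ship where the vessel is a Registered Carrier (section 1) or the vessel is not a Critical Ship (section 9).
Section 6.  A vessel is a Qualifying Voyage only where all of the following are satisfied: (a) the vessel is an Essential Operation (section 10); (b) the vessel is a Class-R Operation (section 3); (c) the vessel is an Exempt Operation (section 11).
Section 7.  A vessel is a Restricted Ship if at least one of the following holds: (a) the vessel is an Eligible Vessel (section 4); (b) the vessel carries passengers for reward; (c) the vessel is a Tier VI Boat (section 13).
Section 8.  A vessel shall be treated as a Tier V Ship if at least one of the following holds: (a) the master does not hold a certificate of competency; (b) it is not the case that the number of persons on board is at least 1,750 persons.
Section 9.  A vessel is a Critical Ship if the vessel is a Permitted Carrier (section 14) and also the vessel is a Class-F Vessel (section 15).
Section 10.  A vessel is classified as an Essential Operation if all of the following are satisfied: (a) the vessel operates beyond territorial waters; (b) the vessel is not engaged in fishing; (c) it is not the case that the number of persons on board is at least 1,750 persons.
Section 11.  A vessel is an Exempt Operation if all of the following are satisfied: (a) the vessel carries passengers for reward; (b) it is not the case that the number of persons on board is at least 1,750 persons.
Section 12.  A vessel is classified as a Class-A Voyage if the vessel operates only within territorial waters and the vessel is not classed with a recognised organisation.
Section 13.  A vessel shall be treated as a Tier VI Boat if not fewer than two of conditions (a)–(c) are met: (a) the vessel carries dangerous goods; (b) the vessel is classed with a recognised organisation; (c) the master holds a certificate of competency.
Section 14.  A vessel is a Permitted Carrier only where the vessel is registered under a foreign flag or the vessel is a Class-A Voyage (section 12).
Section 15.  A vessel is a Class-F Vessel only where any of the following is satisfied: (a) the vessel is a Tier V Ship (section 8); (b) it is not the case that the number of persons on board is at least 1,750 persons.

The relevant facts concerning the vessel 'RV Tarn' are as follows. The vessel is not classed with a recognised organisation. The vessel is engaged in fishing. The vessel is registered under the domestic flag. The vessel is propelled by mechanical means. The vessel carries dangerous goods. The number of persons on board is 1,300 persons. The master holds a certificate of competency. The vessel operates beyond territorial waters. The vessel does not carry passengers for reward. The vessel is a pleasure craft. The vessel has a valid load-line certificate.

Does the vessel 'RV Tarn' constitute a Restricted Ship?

Yes

section 4 — Eligible Vessel: [the vessel is not a pleasure craft? no] AND [the vessel has a valid load-line certificate? yes] → not satisfied.
section 13 — Tier VI Boat: the vessel carries dangerous goods? yes; the vessel is classed with a recognised organisation? no; the master holds a certificate of competency? yes — 2 of 3 hold (need ≥2) → satisfied.
section 7 — Restricted Ship: [Eligible Vessel (section 4)? no] OR [the vessel carries passengers for reward? no] OR [Tier VI Boat (section 13)? yes] → satisfied.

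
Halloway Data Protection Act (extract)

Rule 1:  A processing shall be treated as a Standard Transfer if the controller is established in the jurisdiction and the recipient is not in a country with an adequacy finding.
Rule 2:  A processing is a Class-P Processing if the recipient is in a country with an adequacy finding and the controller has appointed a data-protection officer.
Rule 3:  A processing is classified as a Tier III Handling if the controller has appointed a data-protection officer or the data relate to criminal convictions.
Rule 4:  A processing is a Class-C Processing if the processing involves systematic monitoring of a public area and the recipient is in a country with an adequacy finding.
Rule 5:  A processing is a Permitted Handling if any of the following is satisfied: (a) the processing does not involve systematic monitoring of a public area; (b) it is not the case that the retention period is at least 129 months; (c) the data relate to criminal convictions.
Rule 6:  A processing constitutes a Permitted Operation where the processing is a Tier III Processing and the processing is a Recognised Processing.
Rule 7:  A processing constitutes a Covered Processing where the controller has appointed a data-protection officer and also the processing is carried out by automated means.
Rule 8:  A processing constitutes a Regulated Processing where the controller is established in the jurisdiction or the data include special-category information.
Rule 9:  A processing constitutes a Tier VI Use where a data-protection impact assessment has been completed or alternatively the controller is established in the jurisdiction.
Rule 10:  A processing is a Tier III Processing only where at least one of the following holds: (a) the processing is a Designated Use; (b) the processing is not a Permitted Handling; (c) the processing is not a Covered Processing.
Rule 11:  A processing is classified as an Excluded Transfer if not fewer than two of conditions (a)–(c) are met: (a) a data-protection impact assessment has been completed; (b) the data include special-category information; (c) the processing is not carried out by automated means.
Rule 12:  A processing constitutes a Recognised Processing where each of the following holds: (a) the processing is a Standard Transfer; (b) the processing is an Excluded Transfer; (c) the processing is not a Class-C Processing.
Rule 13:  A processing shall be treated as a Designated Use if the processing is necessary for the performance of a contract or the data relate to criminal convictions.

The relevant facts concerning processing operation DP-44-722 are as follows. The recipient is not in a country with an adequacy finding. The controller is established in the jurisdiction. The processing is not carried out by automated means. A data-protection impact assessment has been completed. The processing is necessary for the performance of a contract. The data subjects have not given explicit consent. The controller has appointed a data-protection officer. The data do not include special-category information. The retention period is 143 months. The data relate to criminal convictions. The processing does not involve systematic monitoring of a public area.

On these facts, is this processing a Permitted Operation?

Under rule 13: the processing is necessary for the performance of a contract? yes; or the data relate to criminal convictions? yes. So the processing is a Designated Use.
Under rule 5: the processing does not involve systematic monitoring of a public area? yes; or retention period: 143 months ≥ 129 months? yes, so negated condition no; or the data relate to criminal convictions? yes. So the processing is a Permitted Handling.
Under rule 7: the controller has appointed a data-protection officer? yes; and the processing is carried out by automated means? no. So the processing is not a Covered Processing.
Under rule 10: Designated Use (rule 13)? yes; or not a Permitted Handling (rule 5)? no; or not a Covered Processing (rule 7)? yes. So the processing is a Tier III Processing.
Under rule 1: the controller is established in the jurisdiction? yes; and the recipient is not in a country with an adequacy finding? yes. So the processing is a Standard Transfer.
Under rule 11: a data-protection impact assessment has been completed? yes; the data include special-category information? no; the processing is not carried out by automated means? yes — 2 of 3 hold (need ≥2) → satisfied.
Under rule 4: the processing involves systematic monitoring of a public area? no; and the recipient is in a country with an adequacy finding? no. So the processing is not a Class-C Processing.
Under rule 12: Standard Transfer (rule 1)? yes; and Excluded Transfer (rule 11)? yes; and not a Class-C Processing (rule 4)? yes. So the processing is a Recognised Processing.
Under rule 6: Tier III Processing (rule 10)? yes; and Recognised Processing (rule 12)? yes. So the processing is a Permitted Operation.

Yes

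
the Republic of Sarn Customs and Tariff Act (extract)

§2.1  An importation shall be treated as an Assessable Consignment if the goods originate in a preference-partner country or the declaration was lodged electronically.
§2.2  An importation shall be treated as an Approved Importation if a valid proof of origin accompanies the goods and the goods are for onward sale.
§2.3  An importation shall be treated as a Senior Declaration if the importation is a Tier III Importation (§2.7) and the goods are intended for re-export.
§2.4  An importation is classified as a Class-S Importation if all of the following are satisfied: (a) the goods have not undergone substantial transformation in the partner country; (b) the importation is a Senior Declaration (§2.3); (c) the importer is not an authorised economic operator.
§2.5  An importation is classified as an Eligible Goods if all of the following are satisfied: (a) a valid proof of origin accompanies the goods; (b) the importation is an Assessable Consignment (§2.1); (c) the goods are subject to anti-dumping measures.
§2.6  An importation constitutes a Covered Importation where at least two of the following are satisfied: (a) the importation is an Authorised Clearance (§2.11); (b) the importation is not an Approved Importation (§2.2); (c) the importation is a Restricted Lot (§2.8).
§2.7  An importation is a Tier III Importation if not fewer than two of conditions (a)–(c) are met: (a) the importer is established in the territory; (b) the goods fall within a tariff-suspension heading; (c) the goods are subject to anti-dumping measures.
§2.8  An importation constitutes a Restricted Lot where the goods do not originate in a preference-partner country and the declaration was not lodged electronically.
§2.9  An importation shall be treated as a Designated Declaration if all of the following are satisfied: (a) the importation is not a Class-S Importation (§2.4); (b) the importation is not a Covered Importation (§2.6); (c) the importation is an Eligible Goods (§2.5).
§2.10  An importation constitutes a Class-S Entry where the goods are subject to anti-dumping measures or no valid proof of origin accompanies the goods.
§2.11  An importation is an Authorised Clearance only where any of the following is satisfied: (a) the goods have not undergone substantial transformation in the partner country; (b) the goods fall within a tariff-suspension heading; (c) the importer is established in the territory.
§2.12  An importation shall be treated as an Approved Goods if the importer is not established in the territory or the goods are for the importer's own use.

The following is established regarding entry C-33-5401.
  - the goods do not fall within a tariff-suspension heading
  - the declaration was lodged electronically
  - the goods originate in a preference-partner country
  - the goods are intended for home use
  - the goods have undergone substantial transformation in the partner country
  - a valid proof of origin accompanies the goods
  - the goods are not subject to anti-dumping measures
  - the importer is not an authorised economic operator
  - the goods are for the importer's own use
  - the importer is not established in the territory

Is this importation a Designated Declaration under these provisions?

§2.7 — Tier III Importation: the importer is established in the territory? no; the goods fall within a tariff-suspension heading? no; the goods are subject to anti-dumping measures? no — 0 of 3 hold (need ≥2) → not satisfied.
§2.3 — Senior Declaration: [Tier III Importation (§2.7)? no] AND [the goods are intended for re-export? no] → not satisfied.
§2.4 — Class-S Importation: [the goods have not undergone substantial transformation in the partner country? no] AND [Senior Declaration (§2.3)? no] AND [the importer is not an authorised economic operator? yes] → not satisfied.
§2.11 — Authorised Clearance: [the goods have not undergone substantial transformation in the partner country? no] OR [the goods fall within a tariff-suspension heading? no] OR [the importer is established in the territory? no] → not satisfied.
§2.2 — Approved Importation: [a valid proof of origin accompanies the goods? yes] AND [the goods are for onward sale? no] → not satisfied.
§2.8 — Restricted Lot: [the goods do not originate in a preference-partner country? no] AND [the declaration was not lodged electronically? no] → not satisfied.
§2.6 — Covered Importation: Authorised Clearance (§2.11)? no; not an Approved Importation (§2.2)? yes; Restricted Lot (§2.8)? no — 1 of 3 hold (need ≥2) → not satisfied.
§2.1 — Assessable Consignment: [the goods originate in a preference-partner country? yes] OR [the declaration was lodged electronically? yes] → satisfied.
§2.5 — Eligible Goods: [a valid proof of origin accompanies the goods? yes] AND [Assessable Consignment (§2.1)? yes] AND [the goods are subject to anti-dumping measures? no] → not satisfied.
§2.9 — Designated Declaration: [not a Class-S Importation (§2.4)? yes] AND [not a Covered Importation (§2.6)? yes] AND [Eligible Goods (§2.5)? no] → not satisfied.

No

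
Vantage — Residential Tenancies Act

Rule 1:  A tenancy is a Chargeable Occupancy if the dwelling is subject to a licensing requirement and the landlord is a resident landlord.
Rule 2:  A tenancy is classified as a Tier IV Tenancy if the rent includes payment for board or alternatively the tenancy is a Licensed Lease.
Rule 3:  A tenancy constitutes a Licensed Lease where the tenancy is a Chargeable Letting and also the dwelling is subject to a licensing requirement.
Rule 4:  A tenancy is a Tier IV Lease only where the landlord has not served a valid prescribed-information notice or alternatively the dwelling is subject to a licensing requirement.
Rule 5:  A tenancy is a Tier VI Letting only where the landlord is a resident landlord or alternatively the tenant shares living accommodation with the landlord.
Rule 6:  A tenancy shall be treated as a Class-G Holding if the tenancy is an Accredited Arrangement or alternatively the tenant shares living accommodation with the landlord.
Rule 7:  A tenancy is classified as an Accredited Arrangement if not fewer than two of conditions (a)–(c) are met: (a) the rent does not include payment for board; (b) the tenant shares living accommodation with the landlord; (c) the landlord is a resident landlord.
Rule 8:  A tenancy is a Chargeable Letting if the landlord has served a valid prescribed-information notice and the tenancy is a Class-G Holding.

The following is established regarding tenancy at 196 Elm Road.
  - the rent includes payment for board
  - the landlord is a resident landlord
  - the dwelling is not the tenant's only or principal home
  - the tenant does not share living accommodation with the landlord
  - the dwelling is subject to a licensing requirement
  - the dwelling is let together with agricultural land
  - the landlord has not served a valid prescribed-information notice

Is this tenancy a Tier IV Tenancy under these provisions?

Yes

Under rule 7: the rent does not include payment for board? no; the tenant shares living accommodation with the landlord? no; the landlord is a resident landlord? yes — 1 of 3 hold (need ≥2) → not satisfied.
Under rule 6: Accredited Arrangement (rule 7)? no; or the tenant shares living accommodation with the landlord? no. So the tenancy is not a Class-G Holding.
Under rule 8: the landlord has served a valid prescribed-information notice? no; and Class-G Holding (rule 6)? no. So the tenancy is not a Chargeable Letting.
Under rule 3: Chargeable Letting (rule 8)? no; and the dwelling is subject to a licensing requirement? yes. So the tenancy is not a Licensed Lease.
Under rule 2: the rent includes payment for board? yes; or Licensed Lease (rule 3)? no. So the tenancy is a Tier IV Tenancy.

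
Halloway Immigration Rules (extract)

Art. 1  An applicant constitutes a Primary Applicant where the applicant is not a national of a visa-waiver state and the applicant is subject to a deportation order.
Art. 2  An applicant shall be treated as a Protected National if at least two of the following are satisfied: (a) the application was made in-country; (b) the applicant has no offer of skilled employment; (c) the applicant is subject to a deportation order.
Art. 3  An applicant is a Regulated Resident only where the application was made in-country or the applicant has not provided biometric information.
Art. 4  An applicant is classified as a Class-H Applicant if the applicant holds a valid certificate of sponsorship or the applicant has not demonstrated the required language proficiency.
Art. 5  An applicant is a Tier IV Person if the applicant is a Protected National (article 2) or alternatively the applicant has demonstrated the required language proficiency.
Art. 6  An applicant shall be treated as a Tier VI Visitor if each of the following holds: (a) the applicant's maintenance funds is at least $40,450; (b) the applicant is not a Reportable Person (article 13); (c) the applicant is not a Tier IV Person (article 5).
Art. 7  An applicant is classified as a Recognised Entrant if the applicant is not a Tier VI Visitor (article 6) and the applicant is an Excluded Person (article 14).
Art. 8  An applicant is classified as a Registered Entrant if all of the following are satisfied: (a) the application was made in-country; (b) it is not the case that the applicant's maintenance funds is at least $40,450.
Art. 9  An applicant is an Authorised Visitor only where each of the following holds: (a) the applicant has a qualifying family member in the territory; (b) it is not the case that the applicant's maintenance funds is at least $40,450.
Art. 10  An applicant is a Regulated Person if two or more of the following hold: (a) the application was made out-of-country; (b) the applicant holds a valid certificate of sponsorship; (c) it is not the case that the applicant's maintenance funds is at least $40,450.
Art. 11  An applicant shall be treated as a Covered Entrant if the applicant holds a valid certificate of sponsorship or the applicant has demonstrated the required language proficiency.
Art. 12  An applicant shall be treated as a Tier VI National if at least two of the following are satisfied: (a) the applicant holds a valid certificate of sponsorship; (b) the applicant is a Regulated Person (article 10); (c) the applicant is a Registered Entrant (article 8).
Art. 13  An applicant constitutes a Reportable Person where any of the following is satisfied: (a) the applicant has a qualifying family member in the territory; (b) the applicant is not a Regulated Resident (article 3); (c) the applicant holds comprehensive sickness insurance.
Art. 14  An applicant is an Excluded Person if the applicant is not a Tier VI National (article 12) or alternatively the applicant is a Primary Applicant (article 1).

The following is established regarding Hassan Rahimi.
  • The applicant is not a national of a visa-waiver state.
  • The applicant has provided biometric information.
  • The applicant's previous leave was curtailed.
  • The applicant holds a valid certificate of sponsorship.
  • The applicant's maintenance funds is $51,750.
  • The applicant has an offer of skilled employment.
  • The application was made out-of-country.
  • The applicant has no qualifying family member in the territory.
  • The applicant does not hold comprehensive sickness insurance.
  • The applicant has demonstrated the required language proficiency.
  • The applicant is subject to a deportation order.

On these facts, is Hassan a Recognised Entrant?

Yes

article 3 — Regulated Resident: [the application was made in-country? no] OR [the applicant has not provided biometric information? no] → not satisfied.
article 13 — Reportable Person: [the applicant has a qualifying family member in the territory? no] OR [not a Regulated Resident (article 3)? yes] OR [the applicant holds comprehensive sickness insurance? no] → satisfied.
article 2 — Protected National: the application was made in-country? no; the applicant has no offer of skilled employment? no; the applicant is subject to a deportation order? yes — 1 of 3 hold (need ≥2) → not satisfied.
article 5 — Tier IV Person: [Protected National (article 2)? no] OR [the applicant has demonstrated the required language proficiency? yes] → satisfied.
article 6 — Tier VI Visitor: [applicant's maintenance funds: $51,750 ≥ $40,450? yes] AND [not a Reportable Person (article 13)? no] AND [not a Tier IV Person (article 5)? no] → not satisfied.
article 10 — Regulated Person: the application was made out-of-country? yes; the applicant holds a valid certificate of sponsorship? yes; applicant's maintenance funds: $51,750 ≥ $40,450? yes, so negated condition no — 2 of 3 hold (need ≥2) → satisfied.
article 8 — Registered Entrant: [the application was made in-country? no] AND [applicant's maintenance funds: $51,750 ≥ $40,450? yes, so negated condition no] → not satisfied.
article 12 — Tier VI National: the applicant holds a valid certificate of sponsorship? yes; Regulated Person (article 10)? yes; Registered Entrant (article 8)? no — 2 of 3 hold (need ≥2) → satisfied.
article 1 — Primary Applicant: [the applicant is not a national of a visa-waiver state? yes] AND [the applicant is subject to a deportation order? yes] → satisfied.
article 14 — Excluded Person: [not a Tier VI National (article 12)? no] OR [Primary Applicant (article 1)? yes] → satisfied.
article 7 — Recognised Entrant: [not a Tier VI Visitor (article 6)? yes] AND [Excluded Person (article 14)? yes] → satisfied.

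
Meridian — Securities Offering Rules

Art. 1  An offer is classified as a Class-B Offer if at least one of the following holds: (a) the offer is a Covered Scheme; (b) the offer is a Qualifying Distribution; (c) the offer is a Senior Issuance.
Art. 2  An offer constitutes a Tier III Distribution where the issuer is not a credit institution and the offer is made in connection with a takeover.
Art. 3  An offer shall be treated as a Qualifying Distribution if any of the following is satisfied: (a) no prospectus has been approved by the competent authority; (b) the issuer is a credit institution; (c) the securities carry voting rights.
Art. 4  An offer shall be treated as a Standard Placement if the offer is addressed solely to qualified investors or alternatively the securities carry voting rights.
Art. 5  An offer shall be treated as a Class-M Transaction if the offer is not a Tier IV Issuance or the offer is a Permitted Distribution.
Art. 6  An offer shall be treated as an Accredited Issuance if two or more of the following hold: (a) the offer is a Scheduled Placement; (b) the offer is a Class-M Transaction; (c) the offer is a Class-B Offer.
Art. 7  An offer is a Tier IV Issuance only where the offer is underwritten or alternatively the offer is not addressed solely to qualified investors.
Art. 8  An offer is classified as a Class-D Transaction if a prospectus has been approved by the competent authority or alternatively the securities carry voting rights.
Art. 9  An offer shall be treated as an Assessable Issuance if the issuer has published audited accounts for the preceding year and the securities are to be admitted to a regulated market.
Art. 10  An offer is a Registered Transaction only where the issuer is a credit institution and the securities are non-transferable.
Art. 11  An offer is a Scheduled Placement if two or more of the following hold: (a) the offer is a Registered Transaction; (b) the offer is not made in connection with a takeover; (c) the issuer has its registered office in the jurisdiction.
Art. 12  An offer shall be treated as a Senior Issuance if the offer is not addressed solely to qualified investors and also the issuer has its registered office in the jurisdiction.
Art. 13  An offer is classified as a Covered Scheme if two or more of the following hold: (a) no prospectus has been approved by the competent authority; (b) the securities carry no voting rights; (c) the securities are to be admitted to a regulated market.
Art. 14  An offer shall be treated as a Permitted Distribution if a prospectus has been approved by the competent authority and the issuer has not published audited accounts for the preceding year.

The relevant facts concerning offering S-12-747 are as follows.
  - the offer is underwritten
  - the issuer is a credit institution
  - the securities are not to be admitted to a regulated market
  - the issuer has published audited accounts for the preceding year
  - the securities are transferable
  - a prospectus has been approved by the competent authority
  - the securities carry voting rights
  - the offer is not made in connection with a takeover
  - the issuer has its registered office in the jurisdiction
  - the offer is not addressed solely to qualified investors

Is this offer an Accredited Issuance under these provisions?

article 10 — Registered Transaction: [the issuer is a credit institution? yes] AND [the securities are non-transferable? no] → not satisfied.
article 11 — Scheduled Placement: Registered Transaction (article 10)? no; the offer is not made in connection with a takeover? yes; the issuer has its registered office in the jurisdiction? yes — 2 of 3 hold (need ≥2) → satisfied.
article 7 — Tier IV Issuance: [the offer is underwritten? yes] OR [the offer is not addressed solely to qualified investors? yes] → satisfied.
article 14 — Permitted Distribution: [a prospectus has been approved by the competent authority? yes] AND [the issuer has not published audited accounts for the preceding year? no] → not satisfied.
article 5 — Class-M Transaction: [not a Tier IV Issuance (article 7)? no] OR [Permitted Distribution (article 14)? no] → not satisfied.
article 13 — Covered Scheme: no prospectus has been approved by the competent authority? no; the securities carry no voting rights? no; the securities are to be admitted to a regulated market? no — 0 of 3 hold (need ≥2) → not satisfied.
article 3 — Qualifying Distribution: [no prospectus has been approved by the competent authority? no] OR [the issuer is a credit institution? yes] OR [the securities carry voting rights? yes] → satisfied.
article 12 — Senior Issuance: [the offer is not addressed solely to qualified investors? yes] AND [the issuer has its registered office in the jurisdiction? yes] → satisfied.
article 1 — Class-B Offer: [Covered Scheme (article 13)? no] OR [Qualifying Distribution (article 3)? yes] OR [Senior Issuance (article 12)? yes] → satisfied.
article 6 — Accredited Issuance: Scheduled Placement (article 11)? yes; Class-M Transaction (article 5)? no; Class-B Offer (article 1)? yes — 2 of 3 hold (need ≥2) → satisfied.

Yes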